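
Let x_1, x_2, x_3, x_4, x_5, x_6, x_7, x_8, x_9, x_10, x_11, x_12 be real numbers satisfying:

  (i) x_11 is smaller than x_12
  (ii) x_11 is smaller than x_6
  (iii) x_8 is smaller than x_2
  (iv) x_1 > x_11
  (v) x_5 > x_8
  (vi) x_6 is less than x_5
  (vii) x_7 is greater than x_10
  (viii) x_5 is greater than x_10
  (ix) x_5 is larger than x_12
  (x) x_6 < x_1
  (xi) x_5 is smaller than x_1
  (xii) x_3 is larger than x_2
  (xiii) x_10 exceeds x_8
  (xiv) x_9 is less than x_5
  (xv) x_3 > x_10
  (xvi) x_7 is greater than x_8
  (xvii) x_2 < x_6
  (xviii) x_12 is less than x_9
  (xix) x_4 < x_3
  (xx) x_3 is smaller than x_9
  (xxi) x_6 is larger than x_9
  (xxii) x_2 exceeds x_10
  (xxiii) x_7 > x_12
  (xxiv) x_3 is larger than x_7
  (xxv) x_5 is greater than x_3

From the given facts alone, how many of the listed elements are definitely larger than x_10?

Directly above x_10: x_2, x_7, x_3, x_5.
One step further: x_9, x_6, x_1 (7 so far).
No other element is forced above x_10 by the given relations, so the count is 7.

7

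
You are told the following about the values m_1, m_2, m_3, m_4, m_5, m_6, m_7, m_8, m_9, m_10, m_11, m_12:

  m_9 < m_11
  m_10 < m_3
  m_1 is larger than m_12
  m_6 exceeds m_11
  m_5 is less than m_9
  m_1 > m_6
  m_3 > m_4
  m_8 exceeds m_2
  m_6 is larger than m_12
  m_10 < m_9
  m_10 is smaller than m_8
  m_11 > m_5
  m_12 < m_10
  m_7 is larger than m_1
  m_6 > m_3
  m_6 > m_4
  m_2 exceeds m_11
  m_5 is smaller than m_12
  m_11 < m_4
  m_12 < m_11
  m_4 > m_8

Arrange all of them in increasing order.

m_5 < m_12 < m_10 < m_9 < m_11 < m_2 < m_8 < m_4 < m_3 < m_6 < m_1 < m_7

Each adjacent pair is fixed by a given relation: m_5 < m_12; m_12 < m_10; m_10 < m_9; m_9 < m_11; m_11 < m_2; m_2 < m_8; m_8 < m_4; m_4 < m_3; m_3 < m_6; m_6 < m_1; m_1 < m_7. Chaining them end to end gives the full order.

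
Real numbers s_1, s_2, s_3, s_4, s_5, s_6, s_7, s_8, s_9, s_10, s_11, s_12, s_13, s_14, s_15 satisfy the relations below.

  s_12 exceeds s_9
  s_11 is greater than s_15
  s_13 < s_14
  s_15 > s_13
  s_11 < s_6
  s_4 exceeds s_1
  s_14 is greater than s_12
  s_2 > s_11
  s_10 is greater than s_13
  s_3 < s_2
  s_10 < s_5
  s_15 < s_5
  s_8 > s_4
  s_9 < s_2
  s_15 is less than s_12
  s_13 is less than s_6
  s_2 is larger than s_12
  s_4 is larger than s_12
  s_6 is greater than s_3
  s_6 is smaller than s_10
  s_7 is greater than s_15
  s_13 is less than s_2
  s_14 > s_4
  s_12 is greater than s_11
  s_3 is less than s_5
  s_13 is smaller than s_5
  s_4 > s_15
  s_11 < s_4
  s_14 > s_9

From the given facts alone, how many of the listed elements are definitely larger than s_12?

4

The elements the relations force above s_12 are s_2, s_4, s_8, s_14 — no chain reaches any other.
That is 4.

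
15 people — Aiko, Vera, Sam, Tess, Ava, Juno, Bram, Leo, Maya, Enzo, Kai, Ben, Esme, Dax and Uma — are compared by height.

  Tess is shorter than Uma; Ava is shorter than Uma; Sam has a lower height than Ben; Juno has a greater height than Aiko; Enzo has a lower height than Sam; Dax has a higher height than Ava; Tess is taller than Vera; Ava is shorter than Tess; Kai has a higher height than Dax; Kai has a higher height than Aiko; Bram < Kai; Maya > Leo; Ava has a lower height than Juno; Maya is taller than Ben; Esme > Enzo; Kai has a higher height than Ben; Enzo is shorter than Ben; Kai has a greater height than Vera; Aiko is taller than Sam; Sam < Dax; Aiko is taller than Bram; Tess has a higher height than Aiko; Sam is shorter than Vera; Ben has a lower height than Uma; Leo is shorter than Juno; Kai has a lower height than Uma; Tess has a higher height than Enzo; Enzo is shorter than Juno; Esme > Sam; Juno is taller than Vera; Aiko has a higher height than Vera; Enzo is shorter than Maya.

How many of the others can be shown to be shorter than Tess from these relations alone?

6

The elements the relations force below Tess are Enzo, Sam, Ava, Bram, Vera, Aiko — no chain reaches any other.
That is 6.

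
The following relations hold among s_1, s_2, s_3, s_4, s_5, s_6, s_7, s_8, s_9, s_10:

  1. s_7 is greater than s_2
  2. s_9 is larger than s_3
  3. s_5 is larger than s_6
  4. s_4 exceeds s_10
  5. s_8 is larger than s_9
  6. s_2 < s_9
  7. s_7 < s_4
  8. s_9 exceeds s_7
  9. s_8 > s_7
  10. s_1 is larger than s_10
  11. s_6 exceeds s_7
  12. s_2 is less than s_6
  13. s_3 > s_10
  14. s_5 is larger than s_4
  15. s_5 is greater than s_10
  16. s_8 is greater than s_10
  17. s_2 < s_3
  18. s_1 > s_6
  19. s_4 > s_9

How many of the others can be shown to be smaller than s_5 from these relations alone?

7

The elements the relations force below s_5 are s_2, s_10, s_7, s_3, s_6, s_9, s_4 — no chain reaches any other.
That is 7.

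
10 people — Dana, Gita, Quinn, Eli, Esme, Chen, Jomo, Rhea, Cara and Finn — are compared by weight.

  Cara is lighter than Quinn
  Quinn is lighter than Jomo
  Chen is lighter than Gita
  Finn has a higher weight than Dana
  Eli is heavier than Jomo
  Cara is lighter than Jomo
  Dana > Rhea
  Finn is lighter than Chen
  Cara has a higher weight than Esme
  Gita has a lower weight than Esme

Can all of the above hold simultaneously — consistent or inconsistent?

consistent

The single ordering Rhea < Dana < Finn < Chen < Gita < Esme < Cara < Quinn < Jomo < Eli satisfies every listed relation, so no contradiction arises.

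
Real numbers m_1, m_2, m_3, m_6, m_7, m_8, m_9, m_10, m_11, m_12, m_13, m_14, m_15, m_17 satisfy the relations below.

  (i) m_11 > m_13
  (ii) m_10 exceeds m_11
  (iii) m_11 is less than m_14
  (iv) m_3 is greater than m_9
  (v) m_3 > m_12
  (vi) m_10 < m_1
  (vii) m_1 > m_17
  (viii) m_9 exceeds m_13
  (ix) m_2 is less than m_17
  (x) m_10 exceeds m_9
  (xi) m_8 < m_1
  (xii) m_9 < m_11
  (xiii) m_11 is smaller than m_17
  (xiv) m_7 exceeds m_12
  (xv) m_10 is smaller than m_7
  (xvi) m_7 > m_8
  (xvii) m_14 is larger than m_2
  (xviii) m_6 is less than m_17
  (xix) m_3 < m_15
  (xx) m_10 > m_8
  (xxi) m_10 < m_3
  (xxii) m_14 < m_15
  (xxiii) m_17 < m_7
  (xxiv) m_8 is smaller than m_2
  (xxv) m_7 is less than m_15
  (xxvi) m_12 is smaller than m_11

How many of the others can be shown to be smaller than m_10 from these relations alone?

From m_10 the given relations immediately reach m_8, m_9, m_11.
From those, m_12, m_13 — 5 in total.
No other element is forced below m_10 by the given relations, so the count is 5.

5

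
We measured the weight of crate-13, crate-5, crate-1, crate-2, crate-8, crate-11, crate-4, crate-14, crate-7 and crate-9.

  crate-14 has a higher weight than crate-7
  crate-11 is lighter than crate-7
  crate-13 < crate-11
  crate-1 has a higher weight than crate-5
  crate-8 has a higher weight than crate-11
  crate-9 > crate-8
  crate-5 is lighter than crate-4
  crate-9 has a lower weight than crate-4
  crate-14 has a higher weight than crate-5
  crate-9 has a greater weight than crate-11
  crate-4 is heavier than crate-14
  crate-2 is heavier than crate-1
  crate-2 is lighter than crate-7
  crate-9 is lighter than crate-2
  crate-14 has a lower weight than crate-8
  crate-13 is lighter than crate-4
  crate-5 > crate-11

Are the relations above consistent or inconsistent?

inconsistent

We have crate-9 < crate-2 stated directly, yet also crate-2 < crate-7 < crate-14 < crate-8 < crate-9 by chaining the others — so crate-2 < crate-9. Contradiction.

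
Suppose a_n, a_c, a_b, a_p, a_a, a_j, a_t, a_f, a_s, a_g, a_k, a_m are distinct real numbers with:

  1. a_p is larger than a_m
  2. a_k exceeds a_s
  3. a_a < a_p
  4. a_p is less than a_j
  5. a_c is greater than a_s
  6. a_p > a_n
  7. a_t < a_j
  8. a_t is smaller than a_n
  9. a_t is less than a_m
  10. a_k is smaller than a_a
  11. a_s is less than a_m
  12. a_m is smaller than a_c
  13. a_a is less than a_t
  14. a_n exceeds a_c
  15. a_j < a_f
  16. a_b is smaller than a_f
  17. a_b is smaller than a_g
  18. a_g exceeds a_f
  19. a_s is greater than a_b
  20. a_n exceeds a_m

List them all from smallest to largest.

Nothing is placed below a_b, so it is least; from there a_b < a_s; a_s < a_k; a_k < a_a; a_a < a_t; a_t < a_m; a_m < a_c; a_c < a_n; a_n < a_p; a_p < a_j; a_j < a_f; a_f < a_g, each given directly.

a_b < a_s < a_k < a_a < a_t < a_m < a_c < a_n < a_p < a_j < a_f < a_g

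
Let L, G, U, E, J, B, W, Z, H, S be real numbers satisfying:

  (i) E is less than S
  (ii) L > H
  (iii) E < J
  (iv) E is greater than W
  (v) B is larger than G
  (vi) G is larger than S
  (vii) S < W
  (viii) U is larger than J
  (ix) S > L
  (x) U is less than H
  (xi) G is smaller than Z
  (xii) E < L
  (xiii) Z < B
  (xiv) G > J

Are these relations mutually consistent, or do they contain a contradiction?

Chaining the given relations yields W < E < J < U < H < L < S, so W < S. But one relation states S < W. These cannot both hold.

inconsistent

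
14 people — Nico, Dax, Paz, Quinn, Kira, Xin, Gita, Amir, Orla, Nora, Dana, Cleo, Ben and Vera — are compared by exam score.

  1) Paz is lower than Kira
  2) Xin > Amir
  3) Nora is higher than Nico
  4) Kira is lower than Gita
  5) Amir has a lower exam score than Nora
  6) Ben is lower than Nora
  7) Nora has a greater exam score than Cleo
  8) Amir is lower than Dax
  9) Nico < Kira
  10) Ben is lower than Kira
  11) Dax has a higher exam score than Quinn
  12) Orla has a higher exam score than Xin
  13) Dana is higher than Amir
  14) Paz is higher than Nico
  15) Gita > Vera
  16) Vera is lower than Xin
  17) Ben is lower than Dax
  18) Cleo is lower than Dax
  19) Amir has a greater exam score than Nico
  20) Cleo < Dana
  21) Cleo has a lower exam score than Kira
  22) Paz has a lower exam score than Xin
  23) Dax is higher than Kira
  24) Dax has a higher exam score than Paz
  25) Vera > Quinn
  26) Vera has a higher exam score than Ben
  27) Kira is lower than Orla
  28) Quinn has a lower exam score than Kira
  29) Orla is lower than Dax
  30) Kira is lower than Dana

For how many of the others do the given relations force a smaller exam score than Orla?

From Orla the given relations immediately reach Kira, Xin.
From those, Nico, Cleo, Paz, Ben, Quinn, Amir, Vera — 9 in total.
No other element is forced below Orla by the given relations, so the count is 9.

9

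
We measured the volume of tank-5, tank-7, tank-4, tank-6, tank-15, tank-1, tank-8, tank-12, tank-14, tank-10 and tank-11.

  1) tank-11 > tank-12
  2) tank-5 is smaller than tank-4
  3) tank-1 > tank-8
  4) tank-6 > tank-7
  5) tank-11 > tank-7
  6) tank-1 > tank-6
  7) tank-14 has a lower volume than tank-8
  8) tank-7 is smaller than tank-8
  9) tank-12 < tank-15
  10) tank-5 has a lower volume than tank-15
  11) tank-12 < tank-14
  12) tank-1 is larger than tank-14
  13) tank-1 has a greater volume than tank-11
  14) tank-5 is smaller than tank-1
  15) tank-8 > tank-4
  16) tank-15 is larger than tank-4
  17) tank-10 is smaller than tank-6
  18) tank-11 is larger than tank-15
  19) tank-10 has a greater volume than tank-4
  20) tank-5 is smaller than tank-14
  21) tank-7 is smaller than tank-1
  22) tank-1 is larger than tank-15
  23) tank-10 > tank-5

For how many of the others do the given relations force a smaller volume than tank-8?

5

Directly below tank-8: tank-4, tank-7, tank-14.
One step further: tank-5, tank-12 (5 so far).
No other element is forced below tank-8 by the given relations, so the count is 5.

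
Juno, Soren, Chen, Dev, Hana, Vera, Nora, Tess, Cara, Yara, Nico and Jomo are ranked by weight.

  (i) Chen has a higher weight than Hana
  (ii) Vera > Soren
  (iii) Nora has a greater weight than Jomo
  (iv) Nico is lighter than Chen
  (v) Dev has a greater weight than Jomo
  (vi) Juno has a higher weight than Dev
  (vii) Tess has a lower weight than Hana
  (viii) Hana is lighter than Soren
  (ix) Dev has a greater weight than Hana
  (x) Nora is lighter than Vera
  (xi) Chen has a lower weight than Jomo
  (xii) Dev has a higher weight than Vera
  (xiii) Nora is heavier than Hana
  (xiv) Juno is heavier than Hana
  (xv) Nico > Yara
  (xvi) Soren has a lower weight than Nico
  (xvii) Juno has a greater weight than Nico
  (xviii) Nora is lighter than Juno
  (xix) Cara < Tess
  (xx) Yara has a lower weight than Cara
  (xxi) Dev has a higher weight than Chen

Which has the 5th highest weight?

Jomo

Piecing the relations together gives one ordering: Yara < Cara < Tess < Hana < Soren < Nico < Chen < Jomo < Nora < Vera < Dev < Juno.
Counting 5 from the largest end gives Jomo.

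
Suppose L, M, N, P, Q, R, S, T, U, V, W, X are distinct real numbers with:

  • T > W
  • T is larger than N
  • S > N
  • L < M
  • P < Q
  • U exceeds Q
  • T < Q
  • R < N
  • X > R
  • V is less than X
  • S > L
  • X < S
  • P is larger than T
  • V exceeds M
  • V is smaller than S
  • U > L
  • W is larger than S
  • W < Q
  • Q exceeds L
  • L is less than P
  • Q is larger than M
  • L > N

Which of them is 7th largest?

Chaining the given pairs: R < N < L < M < V < X < S < W < T < P < Q < U.
Counting 7 from the largest end gives X.

X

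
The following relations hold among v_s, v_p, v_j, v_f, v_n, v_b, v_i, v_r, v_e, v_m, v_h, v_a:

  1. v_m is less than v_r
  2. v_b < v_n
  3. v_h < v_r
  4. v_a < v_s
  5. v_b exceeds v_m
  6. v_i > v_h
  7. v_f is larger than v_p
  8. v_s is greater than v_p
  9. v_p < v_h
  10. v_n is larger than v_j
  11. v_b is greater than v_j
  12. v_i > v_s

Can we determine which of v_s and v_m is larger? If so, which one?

Following every chain through v_m: above v_m we get v_b, v_r, v_n.
v_s is not reached, and no chain runs the other way from v_s to v_m.
So the given relations leave the order of v_m and v_s undetermined.

undetermined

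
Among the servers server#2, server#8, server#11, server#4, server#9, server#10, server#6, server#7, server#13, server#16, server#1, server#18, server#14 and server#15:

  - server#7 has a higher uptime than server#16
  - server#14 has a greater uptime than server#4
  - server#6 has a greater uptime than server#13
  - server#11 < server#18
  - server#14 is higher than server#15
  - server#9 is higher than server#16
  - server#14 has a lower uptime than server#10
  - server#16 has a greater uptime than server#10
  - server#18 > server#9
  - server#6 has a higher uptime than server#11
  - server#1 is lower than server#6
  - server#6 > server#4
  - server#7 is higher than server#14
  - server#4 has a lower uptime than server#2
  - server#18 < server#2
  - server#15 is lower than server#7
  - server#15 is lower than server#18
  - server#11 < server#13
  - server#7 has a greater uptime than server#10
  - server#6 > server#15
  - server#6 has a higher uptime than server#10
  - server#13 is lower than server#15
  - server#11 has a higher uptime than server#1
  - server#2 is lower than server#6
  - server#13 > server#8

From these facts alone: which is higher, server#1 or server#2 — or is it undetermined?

Chaining the given relations: server#1 < server#11 < server#13 < server#15 < server#14 < server#10 < server#16 < server#9 < server#18 < server#2.
So server#2 is higher.

server#2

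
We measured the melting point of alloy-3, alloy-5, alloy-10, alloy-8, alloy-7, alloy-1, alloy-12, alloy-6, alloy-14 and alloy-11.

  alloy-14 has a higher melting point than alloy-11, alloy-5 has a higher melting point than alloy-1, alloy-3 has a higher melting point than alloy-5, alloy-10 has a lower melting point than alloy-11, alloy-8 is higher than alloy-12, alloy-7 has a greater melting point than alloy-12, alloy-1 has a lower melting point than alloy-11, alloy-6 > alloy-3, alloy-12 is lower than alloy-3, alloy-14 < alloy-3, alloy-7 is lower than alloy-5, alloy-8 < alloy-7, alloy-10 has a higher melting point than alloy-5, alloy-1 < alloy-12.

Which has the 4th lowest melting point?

alloy-7

Piecing the relations together gives one ordering: alloy-1 < alloy-12 < alloy-8 < alloy-7 < alloy-5 < alloy-10 < alloy-11 < alloy-14 < alloy-3 < alloy-6.
Counting 4 from the smallest end gives alloy-7.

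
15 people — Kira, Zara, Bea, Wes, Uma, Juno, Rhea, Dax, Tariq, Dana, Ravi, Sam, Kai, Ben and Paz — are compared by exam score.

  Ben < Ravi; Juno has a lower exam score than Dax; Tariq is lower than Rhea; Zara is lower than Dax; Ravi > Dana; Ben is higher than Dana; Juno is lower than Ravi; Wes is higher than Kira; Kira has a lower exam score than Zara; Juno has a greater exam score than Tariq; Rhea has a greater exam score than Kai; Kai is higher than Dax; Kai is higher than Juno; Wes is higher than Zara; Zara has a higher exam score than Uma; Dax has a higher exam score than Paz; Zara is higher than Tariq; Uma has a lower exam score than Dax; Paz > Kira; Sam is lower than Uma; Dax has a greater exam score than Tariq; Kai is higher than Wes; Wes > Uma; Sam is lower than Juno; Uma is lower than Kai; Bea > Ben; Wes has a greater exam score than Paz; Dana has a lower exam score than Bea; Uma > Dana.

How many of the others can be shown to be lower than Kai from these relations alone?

From Kai the given relations immediately reach Uma, Juno, Dax, Wes.
From those, Dana, Sam, Kira, Tariq, Paz, Zara — 10 in total.
Nothing else is reachable below Kai; 10 in all.

10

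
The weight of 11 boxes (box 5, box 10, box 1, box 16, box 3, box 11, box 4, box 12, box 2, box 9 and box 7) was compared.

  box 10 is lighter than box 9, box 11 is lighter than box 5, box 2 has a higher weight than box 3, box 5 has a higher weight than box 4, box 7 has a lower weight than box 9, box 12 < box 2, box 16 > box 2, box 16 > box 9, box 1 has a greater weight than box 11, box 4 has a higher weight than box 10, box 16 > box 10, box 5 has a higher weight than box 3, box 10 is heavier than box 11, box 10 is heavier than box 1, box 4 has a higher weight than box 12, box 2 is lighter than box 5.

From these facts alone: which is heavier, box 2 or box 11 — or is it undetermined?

undetermined

Following every chain through box 2: above box 2 we get box 16, box 5; below box 2 we get box 3, box 12.
box 11 is not reached, and no chain runs the other way from box 11 to box 2.
So the given relations leave the order of box 2 and box 11 undetermined.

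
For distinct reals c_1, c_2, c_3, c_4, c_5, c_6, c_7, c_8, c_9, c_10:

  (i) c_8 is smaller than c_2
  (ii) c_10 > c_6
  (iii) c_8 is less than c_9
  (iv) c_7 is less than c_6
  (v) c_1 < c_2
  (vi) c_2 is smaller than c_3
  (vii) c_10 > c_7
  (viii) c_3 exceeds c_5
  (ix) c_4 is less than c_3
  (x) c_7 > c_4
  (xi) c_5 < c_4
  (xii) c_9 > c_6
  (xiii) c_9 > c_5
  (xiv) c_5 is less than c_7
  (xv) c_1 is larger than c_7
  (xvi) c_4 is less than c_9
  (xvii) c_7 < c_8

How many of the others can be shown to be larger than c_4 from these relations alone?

8

Directly above c_4: c_7, c_3, c_9.
One step further: c_8, c_6, c_1, c_10 (7 so far).
One step further: c_2 (8 so far).
Nothing else is reachable above c_4; 8 in all.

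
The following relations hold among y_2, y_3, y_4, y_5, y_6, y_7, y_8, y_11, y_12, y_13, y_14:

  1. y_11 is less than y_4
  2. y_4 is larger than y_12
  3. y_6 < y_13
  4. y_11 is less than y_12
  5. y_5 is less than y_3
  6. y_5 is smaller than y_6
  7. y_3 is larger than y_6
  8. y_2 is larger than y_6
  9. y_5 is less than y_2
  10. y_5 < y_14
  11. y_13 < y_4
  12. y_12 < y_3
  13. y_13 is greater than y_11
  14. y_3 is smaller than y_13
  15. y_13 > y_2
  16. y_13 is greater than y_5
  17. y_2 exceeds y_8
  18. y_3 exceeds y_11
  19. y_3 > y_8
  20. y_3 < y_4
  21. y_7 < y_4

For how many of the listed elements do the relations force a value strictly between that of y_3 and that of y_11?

1

Chaining upward from y_11 reaches: y_12, y_13, y_4.
Chaining downward from y_3 reaches: y_8, y_12, y_5, y_6.
Strictly between y_11 and y_3 are those in both lists: y_12 — 1 element.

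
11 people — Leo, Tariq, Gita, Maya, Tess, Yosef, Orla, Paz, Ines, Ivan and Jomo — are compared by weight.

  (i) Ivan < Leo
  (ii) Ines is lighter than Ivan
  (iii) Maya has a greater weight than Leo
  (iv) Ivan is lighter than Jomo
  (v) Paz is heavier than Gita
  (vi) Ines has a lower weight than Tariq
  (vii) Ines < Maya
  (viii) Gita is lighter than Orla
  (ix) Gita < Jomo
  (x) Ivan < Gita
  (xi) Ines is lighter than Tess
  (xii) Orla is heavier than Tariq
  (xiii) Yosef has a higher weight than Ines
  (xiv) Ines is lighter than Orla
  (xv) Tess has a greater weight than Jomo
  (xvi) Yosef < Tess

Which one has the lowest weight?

Chaining upward from Ines: directly above it, Tariq, Ivan, Yosef, Orla, Maya, Tess; then Gita, Leo, Jomo; then Paz.
That covers every other element, and nothing is given below Ines, so Ines is the lowest weight.

Ines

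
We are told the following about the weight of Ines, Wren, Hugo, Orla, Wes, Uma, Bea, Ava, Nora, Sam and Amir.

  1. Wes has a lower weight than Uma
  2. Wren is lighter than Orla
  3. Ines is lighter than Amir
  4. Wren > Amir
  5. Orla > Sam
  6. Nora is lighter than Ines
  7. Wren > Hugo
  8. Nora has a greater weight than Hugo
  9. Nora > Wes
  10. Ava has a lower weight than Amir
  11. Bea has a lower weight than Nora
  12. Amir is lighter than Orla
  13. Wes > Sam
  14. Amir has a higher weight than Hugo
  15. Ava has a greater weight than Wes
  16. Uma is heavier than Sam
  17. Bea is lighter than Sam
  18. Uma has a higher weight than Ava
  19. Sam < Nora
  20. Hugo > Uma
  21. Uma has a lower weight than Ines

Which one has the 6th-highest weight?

Chaining the given pairs: Bea < Sam < Wes < Ava < Uma < Hugo < Nora < Ines < Amir < Wren < Orla.
Counting 6 from the largest end gives Hugo.

Hugo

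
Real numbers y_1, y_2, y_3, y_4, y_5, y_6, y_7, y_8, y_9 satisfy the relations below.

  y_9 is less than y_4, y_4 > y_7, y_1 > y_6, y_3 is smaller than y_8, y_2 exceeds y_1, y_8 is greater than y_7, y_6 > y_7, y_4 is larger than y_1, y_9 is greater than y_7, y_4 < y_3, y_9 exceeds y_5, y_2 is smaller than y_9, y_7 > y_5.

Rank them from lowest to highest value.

Each adjacent pair is fixed by a given relation: y_5 < y_7; y_7 < y_6; y_6 < y_1; y_1 < y_2; y_2 < y_9; y_9 < y_4; y_4 < y_3; y_3 < y_8. Chaining them end to end gives the full order.

y_5 < y_7 < y_6 < y_1 < y_2 < y_9 < y_4 < y_3 < y_8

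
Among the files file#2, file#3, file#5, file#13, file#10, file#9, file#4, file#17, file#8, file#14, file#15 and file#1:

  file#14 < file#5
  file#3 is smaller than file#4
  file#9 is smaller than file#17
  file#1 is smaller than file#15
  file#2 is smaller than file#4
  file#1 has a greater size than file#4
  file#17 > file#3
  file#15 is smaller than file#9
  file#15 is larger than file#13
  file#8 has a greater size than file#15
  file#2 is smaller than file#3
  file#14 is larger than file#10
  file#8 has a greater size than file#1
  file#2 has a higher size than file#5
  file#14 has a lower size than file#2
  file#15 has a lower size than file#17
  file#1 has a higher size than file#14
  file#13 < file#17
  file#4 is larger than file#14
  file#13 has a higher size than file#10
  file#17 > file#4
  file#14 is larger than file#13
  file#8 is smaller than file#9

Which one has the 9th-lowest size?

file#15

Chaining the given pairs: file#10 < file#13 < file#14 < file#5 < file#2 < file#3 < file#4 < file#1 < file#15 < file#8 < file#9 < file#17.
The 9th smallest is file#15.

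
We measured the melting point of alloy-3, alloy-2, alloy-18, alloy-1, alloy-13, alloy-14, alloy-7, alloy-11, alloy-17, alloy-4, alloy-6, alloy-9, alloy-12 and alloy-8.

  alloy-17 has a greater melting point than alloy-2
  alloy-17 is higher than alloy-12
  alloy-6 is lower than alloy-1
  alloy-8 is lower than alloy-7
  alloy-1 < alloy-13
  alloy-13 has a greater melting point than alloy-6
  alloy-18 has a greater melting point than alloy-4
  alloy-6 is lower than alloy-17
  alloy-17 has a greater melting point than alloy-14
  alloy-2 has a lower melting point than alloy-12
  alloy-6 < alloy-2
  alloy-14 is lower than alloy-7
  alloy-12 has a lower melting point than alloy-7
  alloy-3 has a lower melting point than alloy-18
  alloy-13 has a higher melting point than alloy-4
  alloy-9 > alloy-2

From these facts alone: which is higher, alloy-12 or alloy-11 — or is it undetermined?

undetermined

Following every chain through alloy-12: above alloy-12 we get alloy-17, alloy-7; below alloy-12 we get alloy-6, alloy-2.
alloy-11 is not reached, and no chain runs the other way from alloy-11 to alloy-12.
So the given relations leave the order of alloy-12 and alloy-11 undetermined.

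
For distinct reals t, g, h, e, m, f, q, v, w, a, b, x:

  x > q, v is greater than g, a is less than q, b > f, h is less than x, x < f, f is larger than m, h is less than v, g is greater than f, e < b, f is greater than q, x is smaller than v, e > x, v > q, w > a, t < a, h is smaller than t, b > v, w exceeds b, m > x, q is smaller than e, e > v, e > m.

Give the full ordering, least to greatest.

h < t < a < q < x < m < f < g < v < e < b < w

The consecutive links are each given: h < t; t < a; a < q; q < x; x < m; m < f; f < g; g < v; v < e; e < b; b < w.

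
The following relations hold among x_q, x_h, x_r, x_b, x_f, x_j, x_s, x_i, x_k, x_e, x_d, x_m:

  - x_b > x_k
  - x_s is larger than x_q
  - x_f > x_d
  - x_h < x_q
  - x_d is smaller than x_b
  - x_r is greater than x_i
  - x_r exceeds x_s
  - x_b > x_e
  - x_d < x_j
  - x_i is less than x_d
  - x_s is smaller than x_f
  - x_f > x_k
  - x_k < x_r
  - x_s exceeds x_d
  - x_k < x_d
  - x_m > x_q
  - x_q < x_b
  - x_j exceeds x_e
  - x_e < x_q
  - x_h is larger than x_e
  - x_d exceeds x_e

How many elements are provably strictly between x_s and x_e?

Chaining upward from x_e reaches: x_h, x_q, x_d, x_b, x_r, x_m, x_f, x_j.
Chaining downward from x_s reaches: x_h, x_i, x_q, x_k, x_d.
Strictly between x_e and x_s are those in both lists: x_h, x_q, x_d — 3 elements.

3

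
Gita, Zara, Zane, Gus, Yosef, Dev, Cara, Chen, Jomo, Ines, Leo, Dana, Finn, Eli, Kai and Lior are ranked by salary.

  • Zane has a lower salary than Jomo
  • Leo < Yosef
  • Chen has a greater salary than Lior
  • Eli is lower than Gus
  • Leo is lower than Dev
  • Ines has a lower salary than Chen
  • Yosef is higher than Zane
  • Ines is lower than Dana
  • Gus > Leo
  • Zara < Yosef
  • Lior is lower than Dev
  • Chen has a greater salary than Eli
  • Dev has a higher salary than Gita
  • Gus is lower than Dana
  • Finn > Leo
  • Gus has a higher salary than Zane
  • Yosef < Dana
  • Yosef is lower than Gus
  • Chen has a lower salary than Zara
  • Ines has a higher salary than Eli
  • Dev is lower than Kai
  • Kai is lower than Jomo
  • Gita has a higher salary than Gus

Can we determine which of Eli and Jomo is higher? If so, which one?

Eli < Ines < Chen < Zara < Yosef < Gus < Gita < Dev < Kai < Jomo, by transitivity through Ines, Chen, Zara, Yosef, Gus, Gita, Dev, Kai.
So Jomo is higher.

Jomo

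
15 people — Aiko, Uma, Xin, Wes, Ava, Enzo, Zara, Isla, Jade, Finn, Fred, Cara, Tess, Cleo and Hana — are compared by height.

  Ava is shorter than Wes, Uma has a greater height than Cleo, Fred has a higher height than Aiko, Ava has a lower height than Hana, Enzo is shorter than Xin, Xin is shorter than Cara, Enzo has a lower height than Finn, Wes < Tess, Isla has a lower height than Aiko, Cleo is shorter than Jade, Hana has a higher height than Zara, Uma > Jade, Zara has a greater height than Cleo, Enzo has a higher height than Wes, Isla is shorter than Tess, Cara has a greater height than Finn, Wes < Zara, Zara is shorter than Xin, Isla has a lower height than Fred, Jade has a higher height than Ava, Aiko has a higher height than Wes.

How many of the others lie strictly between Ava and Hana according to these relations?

2

Chaining upward from Ava reaches: Jade, Wes, Enzo, Tess, Zara, Finn, Xin, Cara, Aiko, Uma, Fred.
Chaining downward from Hana reaches: Cleo, Wes, Zara.
Strictly between Ava and Hana are those in both lists: Wes, Zara — 2 elements.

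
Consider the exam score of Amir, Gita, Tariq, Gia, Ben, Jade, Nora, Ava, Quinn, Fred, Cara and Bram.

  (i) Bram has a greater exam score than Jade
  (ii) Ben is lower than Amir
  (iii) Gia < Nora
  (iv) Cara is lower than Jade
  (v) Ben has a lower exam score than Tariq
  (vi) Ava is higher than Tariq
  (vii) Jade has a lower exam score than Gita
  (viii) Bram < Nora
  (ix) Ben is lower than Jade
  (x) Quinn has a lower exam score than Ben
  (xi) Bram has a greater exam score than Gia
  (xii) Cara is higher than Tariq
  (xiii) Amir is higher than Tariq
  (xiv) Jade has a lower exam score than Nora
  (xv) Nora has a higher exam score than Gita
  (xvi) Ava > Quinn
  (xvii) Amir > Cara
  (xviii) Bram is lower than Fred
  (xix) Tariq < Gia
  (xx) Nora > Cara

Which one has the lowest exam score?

Quinn

Ben is not least since Quinn < Ben; Tariq is not least since Ben < Tariq; Cara is not least since Tariq < Cara; Gia is not least since Tariq < Gia; Jade is not least since Ben < Jade; Bram is not least since Gia < Bram; Gita is not least since Jade < Gita; Amir is not least since Tariq < Amir; Ava is not least since Quinn < Ava; Nora is not least since Cara < Nora; Fred is not least since Bram < Fred.
Only Quinn has nothing below it, so Quinn is the lowest exam score.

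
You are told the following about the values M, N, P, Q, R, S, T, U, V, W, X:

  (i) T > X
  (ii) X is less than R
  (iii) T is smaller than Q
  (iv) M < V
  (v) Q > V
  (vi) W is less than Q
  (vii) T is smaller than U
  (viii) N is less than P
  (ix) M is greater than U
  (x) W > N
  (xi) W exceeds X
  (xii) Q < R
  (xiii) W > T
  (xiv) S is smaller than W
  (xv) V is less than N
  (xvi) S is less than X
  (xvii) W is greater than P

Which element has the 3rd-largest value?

Chaining the given pairs: S < X < T < U < M < V < N < P < W < Q < R.
The 3rd largest is W.

W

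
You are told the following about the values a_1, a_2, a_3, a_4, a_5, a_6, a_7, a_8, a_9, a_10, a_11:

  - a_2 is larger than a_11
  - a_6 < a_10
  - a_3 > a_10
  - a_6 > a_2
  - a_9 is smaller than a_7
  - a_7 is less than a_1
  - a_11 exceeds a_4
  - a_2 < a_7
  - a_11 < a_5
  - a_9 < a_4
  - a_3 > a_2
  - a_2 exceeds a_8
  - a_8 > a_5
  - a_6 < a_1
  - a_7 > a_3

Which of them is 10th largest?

The consecutive relations fix a unique order: a_9 < a_4 < a_11 < a_5 < a_8 < a_2 < a_6 < a_10 < a_3 < a_7 < a_1.
Counting 10 from the largest end gives a_4.

a_4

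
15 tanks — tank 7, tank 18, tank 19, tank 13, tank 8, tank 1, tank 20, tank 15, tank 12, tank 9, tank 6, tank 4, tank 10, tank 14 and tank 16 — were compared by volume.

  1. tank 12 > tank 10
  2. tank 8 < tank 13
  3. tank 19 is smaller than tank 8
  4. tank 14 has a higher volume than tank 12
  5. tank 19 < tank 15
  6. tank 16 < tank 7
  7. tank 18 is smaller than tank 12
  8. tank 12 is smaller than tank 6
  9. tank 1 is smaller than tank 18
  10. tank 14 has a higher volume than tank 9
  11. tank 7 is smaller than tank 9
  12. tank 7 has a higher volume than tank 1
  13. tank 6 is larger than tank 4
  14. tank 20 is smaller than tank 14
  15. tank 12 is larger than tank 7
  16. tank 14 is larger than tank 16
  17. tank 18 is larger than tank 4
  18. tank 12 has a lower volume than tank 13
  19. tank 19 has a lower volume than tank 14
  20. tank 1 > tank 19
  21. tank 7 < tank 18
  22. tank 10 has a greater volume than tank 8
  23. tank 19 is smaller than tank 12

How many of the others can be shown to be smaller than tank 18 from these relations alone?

From tank 18 the given relations immediately reach tank 4, tank 1, tank 7.
From those, tank 19, tank 16 — 5 in total.
Nothing else is reachable below tank 18; 5 in all.

5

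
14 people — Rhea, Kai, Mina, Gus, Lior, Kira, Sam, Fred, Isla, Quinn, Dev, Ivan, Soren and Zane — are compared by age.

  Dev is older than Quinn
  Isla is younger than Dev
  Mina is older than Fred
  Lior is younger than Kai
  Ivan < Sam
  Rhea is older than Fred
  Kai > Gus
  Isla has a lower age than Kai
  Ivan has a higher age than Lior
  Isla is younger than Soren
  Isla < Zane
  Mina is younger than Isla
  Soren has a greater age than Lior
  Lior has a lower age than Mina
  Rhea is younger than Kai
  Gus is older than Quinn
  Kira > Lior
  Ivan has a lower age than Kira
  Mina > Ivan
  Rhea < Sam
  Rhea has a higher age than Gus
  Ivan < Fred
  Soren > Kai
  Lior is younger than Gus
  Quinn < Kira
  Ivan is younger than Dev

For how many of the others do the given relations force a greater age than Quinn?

Directly above Quinn: Gus, Dev, Kira.
One step further: Rhea, Kai (5 so far).
One step further: Soren, Sam (7 so far).
Nothing else is reachable above Quinn; 7 in all.

7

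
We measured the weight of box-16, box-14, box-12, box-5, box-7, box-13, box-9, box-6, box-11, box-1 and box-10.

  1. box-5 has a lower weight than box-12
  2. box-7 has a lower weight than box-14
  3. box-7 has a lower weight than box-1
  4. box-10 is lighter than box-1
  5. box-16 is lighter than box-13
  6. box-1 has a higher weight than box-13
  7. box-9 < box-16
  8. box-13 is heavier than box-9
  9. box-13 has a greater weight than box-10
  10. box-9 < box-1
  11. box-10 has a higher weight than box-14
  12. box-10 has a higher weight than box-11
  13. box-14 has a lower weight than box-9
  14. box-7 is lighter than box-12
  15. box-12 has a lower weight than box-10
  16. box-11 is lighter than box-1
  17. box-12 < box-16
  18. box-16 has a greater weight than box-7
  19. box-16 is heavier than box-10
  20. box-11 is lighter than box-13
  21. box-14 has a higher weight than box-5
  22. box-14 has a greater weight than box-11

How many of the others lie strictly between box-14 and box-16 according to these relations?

2

The relations place box-14 below box-16. An element lies strictly between them when it is forced above box-14 and also forced below box-16.
Above box-14: {box-9, box-10, box-13, box-1}. Below box-16: {box-11, box-5, box-7, box-12, box-9, box-10}.
Intersection: {box-9, box-10} — 2.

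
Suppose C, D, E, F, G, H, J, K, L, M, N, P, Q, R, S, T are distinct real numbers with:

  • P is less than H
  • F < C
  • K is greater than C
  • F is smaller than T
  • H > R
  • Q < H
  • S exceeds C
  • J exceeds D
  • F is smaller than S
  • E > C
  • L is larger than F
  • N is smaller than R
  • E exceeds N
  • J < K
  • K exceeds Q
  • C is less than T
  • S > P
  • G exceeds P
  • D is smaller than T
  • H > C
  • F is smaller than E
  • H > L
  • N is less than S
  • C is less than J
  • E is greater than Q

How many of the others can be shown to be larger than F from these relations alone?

From F the given relations immediately reach C, L, S, E, T.
From those, J, K, H — 8 in total.
No other element is forced above F by the given relations, so the count is 8.

8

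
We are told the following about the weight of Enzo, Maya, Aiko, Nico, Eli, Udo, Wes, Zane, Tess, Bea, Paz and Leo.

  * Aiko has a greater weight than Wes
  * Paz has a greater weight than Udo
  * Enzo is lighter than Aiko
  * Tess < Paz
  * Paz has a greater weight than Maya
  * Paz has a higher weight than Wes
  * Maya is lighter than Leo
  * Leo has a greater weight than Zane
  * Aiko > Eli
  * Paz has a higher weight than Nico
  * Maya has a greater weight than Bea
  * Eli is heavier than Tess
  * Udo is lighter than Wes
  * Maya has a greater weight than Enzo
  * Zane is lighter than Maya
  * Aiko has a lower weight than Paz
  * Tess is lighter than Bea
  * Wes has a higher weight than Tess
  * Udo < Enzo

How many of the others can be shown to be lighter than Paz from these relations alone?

Directly below Paz: Tess, Nico, Udo, Wes, Maya, Aiko.
One step further: Enzo, Bea, Eli, Zane (10 so far).
No other element is forced below Paz by the given relations, so the count is 10.

10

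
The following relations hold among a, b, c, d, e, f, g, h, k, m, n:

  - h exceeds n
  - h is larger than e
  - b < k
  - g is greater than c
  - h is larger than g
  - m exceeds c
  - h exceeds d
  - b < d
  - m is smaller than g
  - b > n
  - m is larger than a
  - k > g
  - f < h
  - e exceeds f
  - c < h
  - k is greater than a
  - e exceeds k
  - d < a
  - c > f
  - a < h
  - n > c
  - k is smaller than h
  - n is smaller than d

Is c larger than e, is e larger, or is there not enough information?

e

Following the relations from c: c < n < b < d < a < m < g < k < e.
So e is larger.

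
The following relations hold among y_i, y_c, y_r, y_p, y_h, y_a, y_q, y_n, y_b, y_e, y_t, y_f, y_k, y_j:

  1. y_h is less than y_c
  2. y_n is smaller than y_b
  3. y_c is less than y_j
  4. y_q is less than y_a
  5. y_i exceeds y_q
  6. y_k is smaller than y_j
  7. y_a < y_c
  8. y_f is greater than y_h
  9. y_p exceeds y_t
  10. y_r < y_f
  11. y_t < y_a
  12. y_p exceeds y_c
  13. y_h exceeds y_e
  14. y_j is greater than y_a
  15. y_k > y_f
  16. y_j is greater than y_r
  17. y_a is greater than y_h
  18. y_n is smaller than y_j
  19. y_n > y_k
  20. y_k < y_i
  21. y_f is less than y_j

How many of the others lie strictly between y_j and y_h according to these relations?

5

Chaining upward from y_h reaches: y_f, y_k, y_n, y_i, y_a, y_c, y_b, y_p.
Chaining downward from y_j reaches: y_e, y_q, y_t, y_r, y_f, y_k, y_n, y_a, y_c.
Strictly between y_h and y_j are those in both lists: y_f, y_k, y_n, y_a, y_c — 5 elements.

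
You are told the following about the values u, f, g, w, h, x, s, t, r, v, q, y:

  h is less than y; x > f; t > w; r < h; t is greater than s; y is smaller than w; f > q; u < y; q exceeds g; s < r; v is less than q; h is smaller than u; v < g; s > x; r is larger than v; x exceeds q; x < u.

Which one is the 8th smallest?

Piecing the relations together gives one ordering: v < g < q < f < x < s < r < h < u < y < w < t.
The 8th smallest is h.

h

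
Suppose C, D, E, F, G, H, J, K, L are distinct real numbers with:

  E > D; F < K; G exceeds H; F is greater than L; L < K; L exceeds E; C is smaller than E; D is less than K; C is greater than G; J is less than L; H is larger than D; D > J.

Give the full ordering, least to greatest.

Nothing is placed below J, so it is least; from there J < D; D < H; H < G; G < C; C < E; E < L; L < F; F < K, each given directly.

J < D < H < G < C < E < L < F < K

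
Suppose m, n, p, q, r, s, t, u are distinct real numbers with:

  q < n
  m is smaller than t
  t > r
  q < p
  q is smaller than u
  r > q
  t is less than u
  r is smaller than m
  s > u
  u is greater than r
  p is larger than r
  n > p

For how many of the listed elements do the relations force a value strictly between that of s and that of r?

Chaining upward from r reaches: m, t, p, u, n.
Chaining downward from s reaches: q, m, t, u.
Strictly between r and s are those in both lists: m, t, u — 3 elements.

3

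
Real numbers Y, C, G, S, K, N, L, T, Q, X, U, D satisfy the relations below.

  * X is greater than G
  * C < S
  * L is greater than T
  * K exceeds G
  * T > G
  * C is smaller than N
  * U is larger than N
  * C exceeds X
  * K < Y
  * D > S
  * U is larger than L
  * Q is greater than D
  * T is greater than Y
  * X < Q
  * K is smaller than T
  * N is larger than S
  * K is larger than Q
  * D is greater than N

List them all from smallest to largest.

G < X < C < S < N < D < Q < K < Y < T < L < U

Nothing is placed below G, so it is least; from there G < X; X < C; C < S; S < N; N < D; D < Q; Q < K; K < Y; Y < T; T < L; L < U, each given directly.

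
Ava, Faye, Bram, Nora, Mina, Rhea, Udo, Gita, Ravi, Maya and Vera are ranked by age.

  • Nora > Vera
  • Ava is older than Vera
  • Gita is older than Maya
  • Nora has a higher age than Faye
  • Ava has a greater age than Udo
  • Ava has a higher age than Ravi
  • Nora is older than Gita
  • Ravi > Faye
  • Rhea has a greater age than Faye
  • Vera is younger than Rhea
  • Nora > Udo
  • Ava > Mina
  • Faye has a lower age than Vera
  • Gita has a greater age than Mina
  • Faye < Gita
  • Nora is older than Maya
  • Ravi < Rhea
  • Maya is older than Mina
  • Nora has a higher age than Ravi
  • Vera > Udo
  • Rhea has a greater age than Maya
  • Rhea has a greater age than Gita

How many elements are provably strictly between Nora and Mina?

2

Chaining upward from Mina reaches: Maya, Gita, Ava, Rhea.
Chaining downward from Nora reaches: Udo, Faye, Maya, Gita, Ravi, Vera.
Strictly between Mina and Nora are those in both lists: Maya, Gita — 2 elements.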